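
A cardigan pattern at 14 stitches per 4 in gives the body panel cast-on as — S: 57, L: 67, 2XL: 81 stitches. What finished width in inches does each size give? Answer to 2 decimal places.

S 16.29 inches; L 19.14 inches; 2XL 23.14 inches.

14/4 = 3.5 sts per in.
S: 57 / 3.5 = 16.286 → 16.29 in.
L: 67 / 3.5 = 19.143 → 19.14 in.
2XL: 81 / 3.5 = 23.143 → 23.14 in.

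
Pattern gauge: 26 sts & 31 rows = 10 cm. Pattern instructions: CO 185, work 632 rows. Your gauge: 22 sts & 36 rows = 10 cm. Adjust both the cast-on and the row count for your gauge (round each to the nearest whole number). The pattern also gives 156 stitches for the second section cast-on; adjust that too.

Cast on 157 stitches; work 734 rows; second section cast-on 132 stitches.

Stitches: 185 × 22/26 = 156.54 → 157.
Rows: 632 × 36/31 = 733.94 → 734.
second section cast-on: 156 × 22/26 = 132.00 → 132.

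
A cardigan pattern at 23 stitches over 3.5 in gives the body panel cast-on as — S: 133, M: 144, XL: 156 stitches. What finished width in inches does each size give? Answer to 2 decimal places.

23/3.5 = 6.571 sts per in.
S: 133 / 6.571 = 20.239 → 20.24 in.
M: 144 / 6.571 = 21.913 → 21.91 in.
XL: 156 / 6.571 = 23.739 → 23.74 in.

S 20.24 inches; M 21.91 inches; XL 23.74 inches.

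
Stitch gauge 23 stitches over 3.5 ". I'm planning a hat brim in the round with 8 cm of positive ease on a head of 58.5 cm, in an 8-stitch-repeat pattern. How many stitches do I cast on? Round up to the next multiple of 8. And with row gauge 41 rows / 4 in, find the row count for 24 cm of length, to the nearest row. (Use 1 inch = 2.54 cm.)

Finished = 58.5 + 8 = 66.5 cm.
66.5 cm × 1/2.54 = 26.18 inches.
23/3.5 = 6.571 sts per in; 26.18 × 6.571 = 172.05 sts.
Next multiple of 8 → 176.
24 cm = 9.45 inches; × 10.25 = 96.85 → 97 rows.

Cast on 176 stitches; work 97 rows.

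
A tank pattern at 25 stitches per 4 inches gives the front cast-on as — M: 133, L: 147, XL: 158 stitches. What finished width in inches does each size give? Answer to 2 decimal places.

25/4 = 6.25 sts per in.
M: 133 / 6.25 = 21.280 → 21.28 in.
L: 147 / 6.25 = 23.520 → 23.52 in.
XL: 158 / 6.25 = 25.280 → 25.28 in.

M 21.28 inches; L 23.52 inches; XL 25.28 inches.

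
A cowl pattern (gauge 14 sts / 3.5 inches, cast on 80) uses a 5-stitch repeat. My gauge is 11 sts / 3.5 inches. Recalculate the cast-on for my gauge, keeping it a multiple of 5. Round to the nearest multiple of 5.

65 stitches.

80 × 11 / 14 = 62.86.
Nearest multiple of 5: 65.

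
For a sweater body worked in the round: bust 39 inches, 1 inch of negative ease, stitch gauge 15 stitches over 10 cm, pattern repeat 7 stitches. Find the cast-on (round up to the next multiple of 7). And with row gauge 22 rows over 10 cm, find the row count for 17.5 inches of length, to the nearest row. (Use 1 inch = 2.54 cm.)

Finished = 39 − 1 = 38 inches.
38 inches × 2.54 = 96.52 cm.
15/10 = 1.5 sts per cm; 96.52 × 1.5 = 144.78 sts.
Next multiple of 7 → 147.
17.5 inches = 44.45 cm; × 2.2 = 97.79 → 98 rows.

Cast on 147 stitches; work 98 rows.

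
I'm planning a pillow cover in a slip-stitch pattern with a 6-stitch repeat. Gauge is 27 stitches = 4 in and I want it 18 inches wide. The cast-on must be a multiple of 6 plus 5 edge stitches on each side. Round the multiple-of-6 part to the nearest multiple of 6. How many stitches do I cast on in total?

124 stitches.

27 / 4 = 6.75 sts per inch.
18 × 6.75 = 121.50 sts.
Less 10 edge sts → 111.50 for the repeat.
Nearest multiple of 6: 114.
Add back 10 edge sts → 124.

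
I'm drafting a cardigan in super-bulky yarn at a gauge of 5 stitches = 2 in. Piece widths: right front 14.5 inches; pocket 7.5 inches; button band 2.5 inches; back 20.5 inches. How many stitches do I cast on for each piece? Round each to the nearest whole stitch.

right front 36; pocket 19; button band 6; back 51.

Rate = 5/2 = 2.5 sts per in.
right front: 14.5 × 2.5 = 36.25 → 36.
pocket: 7.5 × 2.5 = 18.75 → 19.
button band: 2.5 × 2.5 = 6.25 → 6.
back: 20.5 × 2.5 = 51.25 → 51.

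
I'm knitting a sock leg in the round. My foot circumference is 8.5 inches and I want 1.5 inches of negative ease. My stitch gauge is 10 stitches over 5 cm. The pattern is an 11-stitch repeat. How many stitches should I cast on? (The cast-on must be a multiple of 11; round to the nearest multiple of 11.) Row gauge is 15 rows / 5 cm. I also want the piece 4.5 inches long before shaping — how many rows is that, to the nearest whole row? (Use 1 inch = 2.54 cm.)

Cast on 33 stitches; work 34 rows.

Finished = 8.5 − 1.5 = 7 inches.
7 inches × 2.54 = 17.78 cm.
10/5 = 2 sts per cm; 17.78 × 2 = 35.56 sts.
Nearest multiple of 11 → 33.
4.5 inches = 11.43 cm; × 3 = 34.29 → 34 rows.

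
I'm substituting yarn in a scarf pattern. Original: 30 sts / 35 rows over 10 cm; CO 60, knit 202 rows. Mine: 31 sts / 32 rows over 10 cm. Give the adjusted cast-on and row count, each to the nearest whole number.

Stitches: 60 × 31/30 = 62.00 → 62.
Rows: 202 × 32/35 = 184.69 → 185.

Cast on 62 stitches; work 185 rows.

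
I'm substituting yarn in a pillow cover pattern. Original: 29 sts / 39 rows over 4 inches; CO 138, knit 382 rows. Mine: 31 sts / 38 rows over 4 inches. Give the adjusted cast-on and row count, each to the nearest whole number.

Cast on 148 stitches; work 372 rows.

Stitches: 138 × 31/29 = 147.52 → 148.
Rows: 382 × 38/39 = 372.21 → 372.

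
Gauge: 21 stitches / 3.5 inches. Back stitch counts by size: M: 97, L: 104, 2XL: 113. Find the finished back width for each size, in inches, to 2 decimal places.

21/3.5 = 6 sts per in.
M: 97 / 6 = 16.167 → 16.17 in.
L: 104 / 6 = 17.333 → 17.33 in.
2XL: 113 / 6 = 18.833 → 18.83 in.

M 16.17 inches; L 17.33 inches; 2XL 18.83 inches.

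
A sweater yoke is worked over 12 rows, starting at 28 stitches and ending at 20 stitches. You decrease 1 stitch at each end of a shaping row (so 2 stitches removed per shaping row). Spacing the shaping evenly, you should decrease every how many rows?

Stitches to remove: |20 − 28| = 8.
Shaping rows needed: 8 / 2 = 4.
12 rows / 4 = every 3 rows.

Decrease every 3rd row.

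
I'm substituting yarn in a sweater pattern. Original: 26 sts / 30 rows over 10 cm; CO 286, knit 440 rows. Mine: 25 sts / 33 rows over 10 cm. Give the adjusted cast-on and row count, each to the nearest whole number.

Stitches: 286 × 25/26 = 275.00 → 275.
Rows: 440 × 33/30 = 484.00 → 484.

Cast on 275 stitches; work 484 rows.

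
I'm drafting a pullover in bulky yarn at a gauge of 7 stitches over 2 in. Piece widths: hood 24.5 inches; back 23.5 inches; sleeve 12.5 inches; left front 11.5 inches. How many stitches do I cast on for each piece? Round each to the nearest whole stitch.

hood 86; back 82; sleeve 44; left front 40.

Rate = 7/2 = 3.5 sts per in.
hood: 24.5 × 3.5 = 85.75 → 86.
back: 23.5 × 3.5 = 82.25 → 82.
sleeve: 12.5 × 3.5 = 43.75 → 44.
left front: 11.5 × 3.5 = 40.25 → 40.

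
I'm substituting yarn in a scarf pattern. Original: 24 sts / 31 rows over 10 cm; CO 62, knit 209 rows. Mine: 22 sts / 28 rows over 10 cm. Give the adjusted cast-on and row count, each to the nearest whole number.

Stitches: 62 × 22/24 = 56.83 → 57.
Rows: 209 × 28/31 = 188.77 → 189.

Cast on 57 stitches; work 189 rows.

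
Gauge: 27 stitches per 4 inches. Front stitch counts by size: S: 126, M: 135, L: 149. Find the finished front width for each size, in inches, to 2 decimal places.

27/4 = 6.75 sts per in.
S: 126 / 6.75 = 18.667 → 18.67 in.
M: 135 / 6.75 = 20.000 → 20.00 in.
L: 149 / 6.75 = 22.074 → 22.07 in.

S 18.67 inches; M 20.00 inches; L 22.07 inches.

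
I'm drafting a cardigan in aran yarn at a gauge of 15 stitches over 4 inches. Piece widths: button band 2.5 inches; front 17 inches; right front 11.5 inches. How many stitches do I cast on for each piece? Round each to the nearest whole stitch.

Rate = 15/4 = 3.75 sts per in.
button band: 2.5 × 3.75 = 9.38 → 9.
front: 17 × 3.75 = 63.75 → 64.
right front: 11.5 × 3.75 = 43.12 → 43.

button band 9; front 64; right front 43.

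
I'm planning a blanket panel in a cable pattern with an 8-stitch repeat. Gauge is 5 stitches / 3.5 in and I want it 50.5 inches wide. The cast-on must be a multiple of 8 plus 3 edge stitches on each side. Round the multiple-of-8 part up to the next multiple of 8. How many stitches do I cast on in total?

78 stitches.

5 / 3.5 = 1.429 sts per inch.
50.5 × 1.429 = 72.14 sts.
Less 6 edge sts → 66.14 for the repeat.
Next multiple of 8: 72.
Add back 6 edge sts → 78.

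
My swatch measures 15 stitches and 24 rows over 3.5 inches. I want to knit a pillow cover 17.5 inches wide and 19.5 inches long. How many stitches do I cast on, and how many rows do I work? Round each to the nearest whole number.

Stitch gauge = 15/3.5 = 4.286 sts/in; 17.5 × 4.286 = 75.00 → 75 sts.
Row gauge = 24/3.5 = 6.857 rows/in; 19.5 × 6.857 = 133.71 → 134 rows.

Cast on 75 stitches and work 134 rows.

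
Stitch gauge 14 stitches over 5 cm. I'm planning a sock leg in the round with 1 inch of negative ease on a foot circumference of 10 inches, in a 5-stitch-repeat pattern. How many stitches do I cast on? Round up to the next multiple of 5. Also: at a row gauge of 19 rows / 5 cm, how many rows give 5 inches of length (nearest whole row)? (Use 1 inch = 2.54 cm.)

Finished = 10 − 1 = 9 inches.
9 inches × 2.54 = 22.86 cm.
14/5 = 2.8 sts per cm; 22.86 × 2.8 = 64.01 sts.
Next multiple of 5 → 65.
5 inches = 12.70 cm; × 3.8 = 48.26 → 48 rows.

Cast on 65 stitches; work 48 rows.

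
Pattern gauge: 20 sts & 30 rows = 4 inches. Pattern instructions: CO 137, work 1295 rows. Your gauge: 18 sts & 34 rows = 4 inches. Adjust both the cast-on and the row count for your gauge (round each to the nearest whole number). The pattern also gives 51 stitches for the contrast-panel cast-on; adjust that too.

Cast on 123 stitches; work 1468 rows; contrast-panel cast-on 46 stitches.

Stitches: 137 × 18/20 = 123.30 → 123.
Rows: 1295 × 34/30 = 1467.67 → 1468.
contrast-panel cast-on: 51 × 18/20 = 45.90 → 46.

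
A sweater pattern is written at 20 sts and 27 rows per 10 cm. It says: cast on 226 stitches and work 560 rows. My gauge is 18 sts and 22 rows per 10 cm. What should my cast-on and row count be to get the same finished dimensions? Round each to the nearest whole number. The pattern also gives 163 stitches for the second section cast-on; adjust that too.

Stitches: 226 × 18/20 = 203.40 → 203.
Rows: 560 × 22/27 = 456.30 → 456.
second section cast-on: 163 × 18/20 = 146.70 → 147.

Cast on 203 stitches; work 456 rows; second section cast-on 147 stitches.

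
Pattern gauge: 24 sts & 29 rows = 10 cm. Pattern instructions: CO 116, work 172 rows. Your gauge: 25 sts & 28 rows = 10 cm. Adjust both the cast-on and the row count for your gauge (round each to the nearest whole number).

Stitches: 116 × 25/24 = 120.83 → 121.
Rows: 172 × 28/29 = 166.07 → 166.

Cast on 121 stitches; work 166 rows.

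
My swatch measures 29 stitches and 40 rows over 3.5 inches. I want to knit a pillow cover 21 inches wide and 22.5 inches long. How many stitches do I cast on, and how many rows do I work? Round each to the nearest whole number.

Stitch gauge = 29/3.5 = 8.286 sts/in; 21 × 8.286 = 174.00 → 174 sts.
Row gauge = 40/3.5 = 11.429 rows/in; 22.5 × 11.429 = 257.14 → 257 rows.

Cast on 174 stitches and work 257 rows.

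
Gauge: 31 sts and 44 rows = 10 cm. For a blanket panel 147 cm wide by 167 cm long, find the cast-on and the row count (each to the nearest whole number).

Cast on 456 stitches and work 735 rows.

Stitch gauge = 31/10 = 3.1 sts/cm; 147 × 3.1 = 455.70 → 456 sts.
Row gauge = 44/10 = 4.4 rows/cm; 167 × 4.4 = 734.80 → 735 rows.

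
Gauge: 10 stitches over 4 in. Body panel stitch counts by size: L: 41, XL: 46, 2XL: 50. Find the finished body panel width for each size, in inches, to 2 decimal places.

10/4 = 2.5 sts per in.
L: 41 / 2.5 = 16.400 → 16.40 in.
XL: 46 / 2.5 = 18.400 → 18.40 in.
2XL: 50 / 2.5 = 20.000 → 20.00 in.

L 16.40 inches; XL 18.40 inches; 2XL 20.00 inches.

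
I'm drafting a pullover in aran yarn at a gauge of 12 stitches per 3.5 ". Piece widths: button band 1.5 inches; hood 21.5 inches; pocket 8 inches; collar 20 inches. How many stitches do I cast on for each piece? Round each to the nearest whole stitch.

Rate = 12/3.5 = 3.429 sts per in.
button band: 1.5 × 3.429 = 5.14 → 5.
hood: 21.5 × 3.429 = 73.71 → 74.
pocket: 8 × 3.429 = 27.43 → 27.
collar: 20 × 3.429 = 68.57 → 69.

button band 5; hood 74; pocket 27; collar 69.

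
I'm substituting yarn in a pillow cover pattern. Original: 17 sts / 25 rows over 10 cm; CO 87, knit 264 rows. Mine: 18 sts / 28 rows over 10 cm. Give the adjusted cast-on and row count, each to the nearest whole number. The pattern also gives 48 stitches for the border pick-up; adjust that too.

Cast on 92 stitches; work 296 rows; border pick-up 51 stitches.

Stitches: 87 × 18/17 = 92.12 → 92.
Rows: 264 × 28/25 = 295.68 → 296.
border pick-up: 48 × 18/17 = 50.82 → 51.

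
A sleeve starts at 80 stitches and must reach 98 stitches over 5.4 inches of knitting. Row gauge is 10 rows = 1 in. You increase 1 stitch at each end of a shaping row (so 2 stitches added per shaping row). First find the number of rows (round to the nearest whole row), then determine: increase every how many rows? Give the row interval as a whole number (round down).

Increase every 6th row.

Rows = 5.4 × 10 = 54.0 → 54 rows.
Stitches to add: 18 → 9 shaping rows (at 2 st each).
54 / 9 = 6.00 → every 6 rows.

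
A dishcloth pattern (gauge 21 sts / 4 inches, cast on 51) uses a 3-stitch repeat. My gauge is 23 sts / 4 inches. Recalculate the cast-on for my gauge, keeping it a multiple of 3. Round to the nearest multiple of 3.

51 × 23 / 21 = 55.86.
Nearest multiple of 3: 57.

CO 57 sts.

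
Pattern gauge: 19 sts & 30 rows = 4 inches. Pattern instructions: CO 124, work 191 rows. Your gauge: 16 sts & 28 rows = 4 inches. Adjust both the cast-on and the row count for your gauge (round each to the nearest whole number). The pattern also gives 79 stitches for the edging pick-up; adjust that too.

Stitches: 124 × 16/19 = 104.42 → 104.
Rows: 191 × 28/30 = 178.27 → 178.
edging pick-up: 79 × 16/19 = 66.53 → 67.

Cast on 104 stitches; work 178 rows; edging pick-up 67 stitches.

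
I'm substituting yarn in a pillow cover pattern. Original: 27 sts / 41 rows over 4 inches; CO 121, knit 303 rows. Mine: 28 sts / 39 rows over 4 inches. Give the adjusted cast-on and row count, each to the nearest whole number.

Stitches: 121 × 28/27 = 125.48 → 125.
Rows: 303 × 39/41 = 288.22 → 288.

Cast on 125 stitches; work 288 rows.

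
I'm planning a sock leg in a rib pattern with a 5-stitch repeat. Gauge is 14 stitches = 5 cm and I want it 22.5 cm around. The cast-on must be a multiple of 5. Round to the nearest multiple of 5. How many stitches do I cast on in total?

65 stitches.

14 / 5 = 2.8 sts per cm.
22.5 × 2.8 = 63.00 sts.
Nearest multiple of 5: 65.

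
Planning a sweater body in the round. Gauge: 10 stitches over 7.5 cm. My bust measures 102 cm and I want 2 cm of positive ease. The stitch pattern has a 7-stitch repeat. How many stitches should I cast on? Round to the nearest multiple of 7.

Finished = 102 + 2 = 104 cm.
10 / 7.5 = 1.333 sts/cm.
104 × 1.333 = 138.67 sts.
Nearest multiple of 7: 140.

140 stitches.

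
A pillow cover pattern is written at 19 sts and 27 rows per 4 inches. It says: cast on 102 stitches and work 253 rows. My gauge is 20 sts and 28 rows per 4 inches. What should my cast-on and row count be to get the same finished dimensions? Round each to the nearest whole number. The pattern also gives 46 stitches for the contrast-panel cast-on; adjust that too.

Stitches: 102 × 20/19 = 107.37 → 107.
Rows: 253 × 28/27 = 262.37 → 262.
contrast-panel cast-on: 46 × 20/19 = 48.42 → 48.

Cast on 107 stitches; work 262 rows; contrast-panel cast-on 48 stitches.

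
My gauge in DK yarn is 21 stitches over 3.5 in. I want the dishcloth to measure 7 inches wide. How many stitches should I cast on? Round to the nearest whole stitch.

21 stitches / 3.5 in = 6 stitches per inch.
7 × 6 = 42.00 stitches.

CO 42 sts.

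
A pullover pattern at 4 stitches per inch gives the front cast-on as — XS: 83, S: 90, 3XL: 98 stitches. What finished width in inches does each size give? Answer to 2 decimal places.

4/1 = 4 sts per in.
XS: 83 / 4 = 20.750 → 20.75 in.
S: 90 / 4 = 22.500 → 22.50 in.
3XL: 98 / 4 = 24.500 → 24.50 in.

XS 20.75 inches; S 22.50 inches; 3XL 24.50 inches.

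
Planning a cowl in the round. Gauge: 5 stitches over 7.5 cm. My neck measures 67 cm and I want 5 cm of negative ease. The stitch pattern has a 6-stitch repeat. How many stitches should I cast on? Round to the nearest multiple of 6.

Finished = 67 − 5 = 62 cm.
5 / 7.5 = 0.667 sts/cm.
62 × 0.667 = 41.33 sts.
Nearest multiple of 6: 42.

42 stitches.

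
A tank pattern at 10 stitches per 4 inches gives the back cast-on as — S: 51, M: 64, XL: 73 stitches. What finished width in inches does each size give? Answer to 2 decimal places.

S 20.40 inches; M 25.60 inches; XL 29.20 inches.

10/4 = 2.5 sts per in.
S: 51 / 2.5 = 20.400 → 20.40 in.
M: 64 / 2.5 = 25.600 → 25.60 in.
XL: 73 / 2.5 = 29.200 → 29.20 in.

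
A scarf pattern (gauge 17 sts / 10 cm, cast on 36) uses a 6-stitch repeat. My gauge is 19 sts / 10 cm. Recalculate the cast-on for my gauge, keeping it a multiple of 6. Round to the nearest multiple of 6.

36 × 19 / 17 = 40.24.
Nearest multiple of 6: 42.

42 stitches.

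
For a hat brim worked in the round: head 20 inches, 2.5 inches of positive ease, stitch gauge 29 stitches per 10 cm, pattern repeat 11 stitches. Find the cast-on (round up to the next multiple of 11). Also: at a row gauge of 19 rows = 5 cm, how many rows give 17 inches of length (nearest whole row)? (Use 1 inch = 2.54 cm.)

Finished = 20 + 2.5 = 22.5 inches.
22.5 inches × 2.54 = 57.15 cm.
29/10 = 2.9 sts per cm; 57.15 × 2.9 = 165.74 sts.
Next multiple of 11 → 176.
17 inches = 43.18 cm; × 3.8 = 164.08 → 164 rows.

Cast on 176 stitches; work 164 rows.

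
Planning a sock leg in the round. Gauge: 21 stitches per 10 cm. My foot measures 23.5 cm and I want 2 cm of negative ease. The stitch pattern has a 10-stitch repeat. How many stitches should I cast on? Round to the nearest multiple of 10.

Finished = 23.5 − 2 = 21.5 cm.
21 / 10 = 2.1 sts/cm.
21.5 × 2.1 = 45.15 sts.
Nearest multiple of 10: 50.

50 stitches.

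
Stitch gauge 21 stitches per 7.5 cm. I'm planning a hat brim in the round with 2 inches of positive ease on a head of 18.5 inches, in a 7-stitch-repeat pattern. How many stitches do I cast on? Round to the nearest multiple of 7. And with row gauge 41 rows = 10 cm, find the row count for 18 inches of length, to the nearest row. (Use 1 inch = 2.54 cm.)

Finished = 18.5 + 2 = 20.5 inches.
20.5 inches × 2.54 = 52.07 cm.
21/7.5 = 2.8 sts per cm; 52.07 × 2.8 = 145.80 sts.
Nearest multiple of 7 → 147.
18 inches = 45.72 cm; × 4.1 = 187.45 → 187 rows.

Cast on 147 stitches; work 187 rows.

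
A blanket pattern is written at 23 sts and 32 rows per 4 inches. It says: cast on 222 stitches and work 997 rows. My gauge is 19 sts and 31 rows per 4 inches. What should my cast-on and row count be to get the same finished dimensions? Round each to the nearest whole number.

Cast on 183 stitches; work 966 rows.

Stitches: 222 × 19/23 = 183.39 → 183.
Rows: 997 × 31/32 = 965.84 → 966.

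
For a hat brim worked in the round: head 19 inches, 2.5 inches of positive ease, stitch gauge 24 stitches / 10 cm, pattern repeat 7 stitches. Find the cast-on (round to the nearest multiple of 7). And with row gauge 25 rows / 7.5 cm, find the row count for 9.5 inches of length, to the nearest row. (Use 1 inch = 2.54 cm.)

Cast on 133 stitches; work 80 rows.

Finished = 19 + 2.5 = 21.5 inches.
21.5 inches × 2.54 = 54.61 cm.
24/10 = 2.4 sts per cm; 54.61 × 2.4 = 131.06 sts.
Nearest multiple of 7 → 133.
9.5 inches = 24.13 cm; × 3.333 = 80.43 → 80 rows.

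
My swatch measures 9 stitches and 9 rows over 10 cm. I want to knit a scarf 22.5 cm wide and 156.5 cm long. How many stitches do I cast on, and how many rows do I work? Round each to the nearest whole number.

Cast on 20 stitches and work 141 rows.

Stitch gauge = 9/10 = 0.9 sts/cm; 22.5 × 0.9 = 20.25 → 20 sts.
Row gauge = 9/10 = 0.9 rows/cm; 156.5 × 0.9 = 140.85 → 141 rows.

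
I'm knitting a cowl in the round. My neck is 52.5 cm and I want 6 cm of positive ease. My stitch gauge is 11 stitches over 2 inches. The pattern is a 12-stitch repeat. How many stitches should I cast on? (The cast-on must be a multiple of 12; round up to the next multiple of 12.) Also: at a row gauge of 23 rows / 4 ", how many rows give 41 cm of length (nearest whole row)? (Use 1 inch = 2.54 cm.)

Cast on 132 stitches; work 93 rows.

Finished = 52.5 + 6 = 58.5 cm.
58.5 cm × 1/2.54 = 23.03 inches.
11/2 = 5.5 sts per in; 23.03 × 5.5 = 126.67 sts.
Next multiple of 12 → 132.
41 cm = 16.14 inches; × 5.75 = 92.81 → 93 rows.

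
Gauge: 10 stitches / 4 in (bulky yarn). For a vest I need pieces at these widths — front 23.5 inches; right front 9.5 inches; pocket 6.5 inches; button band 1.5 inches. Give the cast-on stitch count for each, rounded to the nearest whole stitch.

Rate = 10/4 = 2.5 sts per in.
front: 23.5 × 2.5 = 58.75 → 59.
right front: 9.5 × 2.5 = 23.75 → 24.
pocket: 6.5 × 2.5 = 16.25 → 16.
button band: 1.5 × 2.5 = 3.75 → 4.

front 59; right front 24; pocket 16; button band 4.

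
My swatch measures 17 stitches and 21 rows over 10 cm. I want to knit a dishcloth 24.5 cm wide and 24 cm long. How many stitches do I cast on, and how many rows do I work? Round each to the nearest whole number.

Cast on 42 stitches and work 50 rows.

Stitch gauge = 17/10 = 1.7 sts/cm; 24.5 × 1.7 = 41.65 → 42 sts.
Row gauge = 21/10 = 2.1 rows/cm; 24 × 2.1 = 50.40 → 50 rows.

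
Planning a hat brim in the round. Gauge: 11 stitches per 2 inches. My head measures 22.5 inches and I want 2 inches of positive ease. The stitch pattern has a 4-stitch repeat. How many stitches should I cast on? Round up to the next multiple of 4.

136 stitches.

Finished = 22.5 + 2 = 24.5 inches.
11 / 2 = 5.5 sts/in.
24.5 × 5.5 = 134.75 sts.
Next multiple of 4: 136.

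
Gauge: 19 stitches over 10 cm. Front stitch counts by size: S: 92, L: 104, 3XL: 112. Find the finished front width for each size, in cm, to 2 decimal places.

19/10 = 1.9 sts per cm.
S: 92 / 1.9 = 48.421 → 48.42 cm.
L: 104 / 1.9 = 54.737 → 54.74 cm.
3XL: 112 / 1.9 = 58.947 → 58.95 cm.

S 48.42 cm; L 54.74 cm; 3XL 58.95 cm.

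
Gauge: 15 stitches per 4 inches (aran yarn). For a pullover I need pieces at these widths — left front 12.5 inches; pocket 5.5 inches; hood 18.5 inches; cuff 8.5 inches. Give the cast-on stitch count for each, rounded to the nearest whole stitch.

Rate = 15/4 = 3.75 sts per in.
left front: 12.5 × 3.75 = 46.88 → 47.
pocket: 5.5 × 3.75 = 20.62 → 21.
hood: 18.5 × 3.75 = 69.38 → 69.
cuff: 8.5 × 3.75 = 31.88 → 32.

left front 47; pocket 21; hood 69; cuff 32.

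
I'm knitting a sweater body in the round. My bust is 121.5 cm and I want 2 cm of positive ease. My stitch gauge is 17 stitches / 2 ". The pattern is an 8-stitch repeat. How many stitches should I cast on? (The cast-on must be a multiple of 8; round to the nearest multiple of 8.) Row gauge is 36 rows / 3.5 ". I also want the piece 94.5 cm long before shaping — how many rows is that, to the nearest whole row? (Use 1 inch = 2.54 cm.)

Cast on 416 stitches; work 383 rows.

Finished = 121.5 + 2 = 123.5 cm.
123.5 cm × 1/2.54 = 48.62 inches.
17/2 = 8.5 sts per in; 48.62 × 8.5 = 413.29 sts.
Nearest multiple of 8 → 416.
94.5 cm = 37.20 inches; × 10.286 = 382.68 → 383 rows.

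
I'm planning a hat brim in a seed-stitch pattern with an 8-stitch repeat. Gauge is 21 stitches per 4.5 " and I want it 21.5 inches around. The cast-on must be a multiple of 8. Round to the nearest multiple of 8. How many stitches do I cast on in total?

21 / 4.5 = 4.667 sts per inch.
21.5 × 4.667 = 100.33 sts.
Nearest multiple of 8: 104.

Cast on 104 stitches.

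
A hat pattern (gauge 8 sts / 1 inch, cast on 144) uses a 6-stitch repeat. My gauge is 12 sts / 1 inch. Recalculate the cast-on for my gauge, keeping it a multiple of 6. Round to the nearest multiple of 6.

144 × 12 / 8 = 216.00.
Nearest multiple of 6: 216.

216 stitches.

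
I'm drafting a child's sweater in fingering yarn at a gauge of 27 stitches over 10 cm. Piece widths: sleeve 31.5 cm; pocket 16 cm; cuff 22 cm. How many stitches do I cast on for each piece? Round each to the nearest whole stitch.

sleeve 85; pocket 43; cuff 59.

Rate = 27/10 = 2.7 sts per cm.
sleeve: 31.5 × 2.7 = 85.05 → 85.
pocket: 16 × 2.7 = 43.20 → 43.
cuff: 22 × 2.7 = 59.40 → 59.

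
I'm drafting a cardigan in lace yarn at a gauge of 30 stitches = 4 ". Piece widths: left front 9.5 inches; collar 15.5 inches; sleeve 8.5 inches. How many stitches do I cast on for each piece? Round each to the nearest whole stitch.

Rate = 30/4 = 7.5 sts per in.
left front: 9.5 × 7.5 = 71.25 → 71.
collar: 15.5 × 7.5 = 116.25 → 116.
sleeve: 8.5 × 7.5 = 63.75 → 64.

left front 71; collar 116; sleeve 64.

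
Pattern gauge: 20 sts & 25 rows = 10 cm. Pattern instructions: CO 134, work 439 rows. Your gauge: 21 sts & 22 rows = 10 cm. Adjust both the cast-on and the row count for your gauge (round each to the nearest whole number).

Stitches: 134 × 21/20 = 140.70 → 141.
Rows: 439 × 22/25 = 386.32 → 386.

Cast on 141 stitches; work 386 rows.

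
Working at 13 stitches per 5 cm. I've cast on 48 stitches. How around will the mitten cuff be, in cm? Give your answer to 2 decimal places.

18.46 cm.

13 stitches / 5 cm = 2.6 stitches per cm.
48 / 2.6 = 18.462 cm.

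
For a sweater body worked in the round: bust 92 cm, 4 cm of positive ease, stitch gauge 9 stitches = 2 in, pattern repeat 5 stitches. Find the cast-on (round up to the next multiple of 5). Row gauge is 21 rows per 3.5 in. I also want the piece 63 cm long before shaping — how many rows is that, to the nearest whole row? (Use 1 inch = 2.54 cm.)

Finished = 92 + 4 = 96 cm.
96 cm × 1/2.54 = 37.80 inches.
9/2 = 4.5 sts per in; 37.80 × 4.5 = 170.08 sts.
Next multiple of 5 → 175.
63 cm = 24.80 inches; × 6 = 148.82 → 149 rows.

Cast on 175 stitches; work 149 rows.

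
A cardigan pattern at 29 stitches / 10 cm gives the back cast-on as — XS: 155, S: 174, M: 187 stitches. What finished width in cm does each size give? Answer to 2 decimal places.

29/10 = 2.9 sts per cm.
XS: 155 / 2.9 = 53.448 → 53.45 cm.
S: 174 / 2.9 = 60.000 → 60.00 cm.
M: 187 / 2.9 = 64.483 → 64.48 cm.

XS 53.45 cm; S 60.00 cm; M 64.48 cm.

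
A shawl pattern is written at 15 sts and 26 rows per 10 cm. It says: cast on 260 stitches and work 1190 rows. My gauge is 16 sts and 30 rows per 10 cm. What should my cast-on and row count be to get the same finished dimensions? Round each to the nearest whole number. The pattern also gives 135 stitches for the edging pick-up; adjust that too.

Stitches: 260 × 16/15 = 277.33 → 277.
Rows: 1190 × 30/26 = 1373.08 → 1373.
edging pick-up: 135 × 16/15 = 144.00 → 144.

Cast on 277 stitches; work 1373 rows; edging pick-up 144 stitches.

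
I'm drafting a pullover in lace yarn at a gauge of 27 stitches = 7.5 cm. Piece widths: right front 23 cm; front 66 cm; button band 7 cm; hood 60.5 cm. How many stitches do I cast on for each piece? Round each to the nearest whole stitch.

Rate = 27/7.5 = 3.6 sts per cm.
right front: 23 × 3.6 = 82.80 → 83.
front: 66 × 3.6 = 237.60 → 238.
button band: 7 × 3.6 = 25.20 → 25.
hood: 60.5 × 3.6 = 217.80 → 218.

right front 83; front 238; button band 25; hood 218.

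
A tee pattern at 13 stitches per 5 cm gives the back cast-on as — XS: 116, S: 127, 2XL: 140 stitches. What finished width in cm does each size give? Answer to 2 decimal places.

13/5 = 2.6 sts per cm.
XS: 116 / 2.6 = 44.615 → 44.62 cm.
S: 127 / 2.6 = 48.846 → 48.85 cm.
2XL: 140 / 2.6 = 53.846 → 53.85 cm.

XS 44.62 cm; S 48.85 cm; 2XL 53.85 cm.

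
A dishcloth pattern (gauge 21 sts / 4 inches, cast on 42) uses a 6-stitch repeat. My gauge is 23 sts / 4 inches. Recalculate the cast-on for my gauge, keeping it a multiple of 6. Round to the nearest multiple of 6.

Cast on 48 stitches.

42 × 23 / 21 = 46.00.
Nearest multiple of 6: 48.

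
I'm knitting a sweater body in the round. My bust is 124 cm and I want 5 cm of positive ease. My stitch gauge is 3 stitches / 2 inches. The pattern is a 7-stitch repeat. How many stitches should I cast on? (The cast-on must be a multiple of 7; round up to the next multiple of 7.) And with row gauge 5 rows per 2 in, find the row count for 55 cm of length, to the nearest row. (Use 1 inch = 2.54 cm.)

Cast on 77 stitches; work 54 rows.

Finished = 124 + 5 = 129 cm.
129 cm × 1/2.54 = 50.79 inches.
3/2 = 1.5 sts per in; 50.79 × 1.5 = 76.18 sts.
Next multiple of 7 → 77.
55 cm = 21.65 inches; × 2.5 = 54.13 → 54 rows.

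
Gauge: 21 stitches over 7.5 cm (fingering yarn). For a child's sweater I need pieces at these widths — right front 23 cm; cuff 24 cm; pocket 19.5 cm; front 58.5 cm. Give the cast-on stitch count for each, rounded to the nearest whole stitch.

Rate = 21/7.5 = 2.8 sts per cm.
right front: 23 × 2.8 = 64.40 → 64.
cuff: 24 × 2.8 = 67.20 → 67.
pocket: 19.5 × 2.8 = 54.60 → 55.
front: 58.5 × 2.8 = 163.80 → 164.

right front 64; cuff 67; pocket 55; front 164.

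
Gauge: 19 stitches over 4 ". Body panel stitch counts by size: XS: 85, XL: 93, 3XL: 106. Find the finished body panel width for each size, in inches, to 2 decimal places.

XS 17.89 inches; XL 19.58 inches; 3XL 22.32 inches.

19/4 = 4.75 sts per in.
XS: 85 / 4.75 = 17.895 → 17.89 in.
XL: 93 / 4.75 = 19.579 → 19.58 in.
3XL: 106 / 4.75 = 22.316 → 22.32 in.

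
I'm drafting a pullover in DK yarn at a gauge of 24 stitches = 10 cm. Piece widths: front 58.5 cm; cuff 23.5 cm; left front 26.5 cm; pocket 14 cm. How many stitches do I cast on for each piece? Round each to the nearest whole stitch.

Rate = 24/10 = 2.4 sts per cm.
front: 58.5 × 2.4 = 140.40 → 140.
cuff: 23.5 × 2.4 = 56.40 → 56.
left front: 26.5 × 2.4 = 63.60 → 64.
pocket: 14 × 2.4 = 33.60 → 34.

front 140; cuff 56; left front 64; pocket 34.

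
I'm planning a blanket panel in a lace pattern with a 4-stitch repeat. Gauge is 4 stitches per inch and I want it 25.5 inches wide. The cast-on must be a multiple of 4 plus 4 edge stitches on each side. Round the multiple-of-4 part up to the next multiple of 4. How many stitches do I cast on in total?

4 / 1 = 4 sts per inch.
25.5 × 4 = 102.00 sts.
Less 8 edge sts → 94.00 for the repeat.
Next multiple of 4: 96.
Add back 8 edge sts → 104.

CO 104 sts.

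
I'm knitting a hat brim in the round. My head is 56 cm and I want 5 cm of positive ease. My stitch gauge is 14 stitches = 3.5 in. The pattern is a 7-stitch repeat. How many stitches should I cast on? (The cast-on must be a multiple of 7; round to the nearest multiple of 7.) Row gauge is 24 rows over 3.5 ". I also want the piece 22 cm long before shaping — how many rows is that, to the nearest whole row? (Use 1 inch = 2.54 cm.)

Finished = 56 + 5 = 61 cm.
61 cm × 1/2.54 = 24.02 inches.
14/3.5 = 4 sts per in; 24.02 × 4 = 96.06 sts.
Nearest multiple of 7 → 98.
22 cm = 8.66 inches; × 6.857 = 59.39 → 59 rows.

Cast on 98 stitches; work 59 rows.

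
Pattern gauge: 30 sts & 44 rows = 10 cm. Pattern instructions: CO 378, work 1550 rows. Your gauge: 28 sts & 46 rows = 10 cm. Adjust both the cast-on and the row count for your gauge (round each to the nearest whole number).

Cast on 353 stitches; work 1620 rows.

Stitches: 378 × 28/30 = 352.80 → 353.
Rows: 1550 × 46/44 = 1620.45 → 1620.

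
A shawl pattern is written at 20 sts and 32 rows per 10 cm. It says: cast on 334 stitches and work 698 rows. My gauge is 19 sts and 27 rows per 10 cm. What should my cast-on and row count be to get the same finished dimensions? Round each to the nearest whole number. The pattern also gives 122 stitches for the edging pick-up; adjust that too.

Stitches: 334 × 19/20 = 317.30 → 317.
Rows: 698 × 27/32 = 588.94 → 589.
edging pick-up: 122 × 19/20 = 115.90 → 116.

Cast on 317 stitches; work 589 rows; edging pick-up 116 stitches.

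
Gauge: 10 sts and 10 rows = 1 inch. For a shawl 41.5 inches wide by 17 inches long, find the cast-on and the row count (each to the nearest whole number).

Cast on 415 stitches and work 170 rows.

Stitch gauge = 10/1 = 10 sts/in; 41.5 × 10 = 415.00 → 415 sts.
Row gauge = 10/1 = 10 rows/in; 17 × 10 = 170.00 → 170 rows.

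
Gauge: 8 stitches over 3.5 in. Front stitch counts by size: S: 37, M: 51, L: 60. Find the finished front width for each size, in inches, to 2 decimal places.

8/3.5 = 2.286 sts per in.
S: 37 / 2.286 = 16.188 → 16.19 in.
M: 51 / 2.286 = 22.312 → 22.31 in.
L: 60 / 2.286 = 26.250 → 26.25 in.

S 16.19 inches; M 22.31 inches; L 26.25 inches.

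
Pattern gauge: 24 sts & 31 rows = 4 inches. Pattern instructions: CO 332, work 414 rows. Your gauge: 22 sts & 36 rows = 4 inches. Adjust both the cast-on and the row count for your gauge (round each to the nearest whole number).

Stitches: 332 × 22/24 = 304.33 → 304.
Rows: 414 × 36/31 = 480.77 → 481.

Cast on 304 stitches; work 481 rows.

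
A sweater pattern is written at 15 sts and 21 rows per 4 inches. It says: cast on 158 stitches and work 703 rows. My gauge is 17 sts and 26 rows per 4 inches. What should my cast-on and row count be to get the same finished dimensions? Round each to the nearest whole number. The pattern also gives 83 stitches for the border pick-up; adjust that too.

Stitches: 158 × 17/15 = 179.07 → 179.
Rows: 703 × 26/21 = 870.38 → 870.
border pick-up: 83 × 17/15 = 94.07 → 94.

Cast on 179 stitches; work 870 rows; border pick-up 94 stitches.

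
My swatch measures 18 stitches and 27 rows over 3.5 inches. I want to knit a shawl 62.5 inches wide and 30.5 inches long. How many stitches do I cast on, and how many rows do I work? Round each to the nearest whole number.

Cast on 321 stitches and work 235 rows.

Stitch gauge = 18/3.5 = 5.143 sts/in; 62.5 × 5.143 = 321.43 → 321 sts.
Row gauge = 27/3.5 = 7.714 rows/in; 30.5 × 7.714 = 235.29 → 235 rows.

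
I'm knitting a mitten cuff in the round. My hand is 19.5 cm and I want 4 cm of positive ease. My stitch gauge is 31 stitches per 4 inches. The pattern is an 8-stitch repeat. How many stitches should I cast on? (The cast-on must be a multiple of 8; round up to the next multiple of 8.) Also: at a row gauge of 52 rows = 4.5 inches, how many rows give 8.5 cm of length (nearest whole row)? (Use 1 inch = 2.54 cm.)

Cast on 72 stitches; work 39 rows.

Finished = 19.5 + 4 = 23.5 cm.
23.5 cm × 1/2.54 = 9.25 inches.
31/4 = 7.75 sts per in; 9.25 × 7.75 = 71.70 sts.
Next multiple of 8 → 72.
8.5 cm = 3.35 inches; × 11.556 = 38.67 → 39 rows.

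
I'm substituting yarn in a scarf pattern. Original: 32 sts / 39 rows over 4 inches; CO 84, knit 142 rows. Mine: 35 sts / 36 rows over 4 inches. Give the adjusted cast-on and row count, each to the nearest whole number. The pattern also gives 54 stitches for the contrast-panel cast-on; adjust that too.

Stitches: 84 × 35/32 = 91.88 → 92.
Rows: 142 × 36/39 = 131.08 → 131.
contrast-panel cast-on: 54 × 35/32 = 59.06 → 59.

Cast on 92 stitches; work 131 rows; contrast-panel cast-on 59 stitches.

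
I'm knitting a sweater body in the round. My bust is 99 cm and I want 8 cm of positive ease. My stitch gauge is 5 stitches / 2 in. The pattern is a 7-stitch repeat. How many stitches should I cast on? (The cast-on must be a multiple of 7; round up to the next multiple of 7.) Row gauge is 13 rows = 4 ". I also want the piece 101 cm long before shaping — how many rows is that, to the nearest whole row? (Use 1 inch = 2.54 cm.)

Cast on 112 stitches; work 129 rows.

Finished = 99 + 8 = 107 cm.
107 cm × 1/2.54 = 42.13 inches.
5/2 = 2.5 sts per in; 42.13 × 2.5 = 105.31 sts.
Next multiple of 7 → 112.
101 cm = 39.76 inches; × 3.25 = 129.23 → 129 rows.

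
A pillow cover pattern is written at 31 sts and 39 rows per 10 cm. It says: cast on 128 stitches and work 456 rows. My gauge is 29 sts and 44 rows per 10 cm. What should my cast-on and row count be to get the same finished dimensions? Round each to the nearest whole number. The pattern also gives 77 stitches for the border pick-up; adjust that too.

Cast on 120 stitches; work 514 rows; border pick-up 72 stitches.

Stitches: 128 × 29/31 = 119.74 → 120.
Rows: 456 × 44/39 = 514.46 → 514.
border pick-up: 77 × 29/31 = 72.03 → 72.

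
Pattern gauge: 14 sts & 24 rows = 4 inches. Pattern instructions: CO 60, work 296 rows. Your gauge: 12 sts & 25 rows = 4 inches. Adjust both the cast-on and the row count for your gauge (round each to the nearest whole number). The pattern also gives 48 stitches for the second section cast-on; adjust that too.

Stitches: 60 × 12/14 = 51.43 → 51.
Rows: 296 × 25/24 = 308.33 → 308.
second section cast-on: 48 × 12/14 = 41.14 → 41.

Cast on 51 stitches; work 308 rows; second section cast-on 41 stitches.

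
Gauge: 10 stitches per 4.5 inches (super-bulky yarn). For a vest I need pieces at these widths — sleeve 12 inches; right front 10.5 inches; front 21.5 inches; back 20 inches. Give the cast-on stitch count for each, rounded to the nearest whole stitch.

Rate = 10/4.5 = 2.222 sts per in.
sleeve: 12 × 2.222 = 26.67 → 27.
right front: 10.5 × 2.222 = 23.33 → 23.
front: 21.5 × 2.222 = 47.78 → 48.
back: 20 × 2.222 = 44.44 → 44.

sleeve 27; right front 23; front 48; back 44.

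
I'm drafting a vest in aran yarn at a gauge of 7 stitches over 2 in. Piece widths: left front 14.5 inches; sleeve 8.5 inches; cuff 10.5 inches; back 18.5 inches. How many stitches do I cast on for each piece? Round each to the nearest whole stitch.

left front 51; sleeve 30; cuff 37; back 65.

Rate = 7/2 = 3.5 sts per in.
left front: 14.5 × 3.5 = 50.75 → 51.
sleeve: 8.5 × 3.5 = 29.75 → 30.
cuff: 10.5 × 3.5 = 36.75 → 37.
back: 18.5 × 3.5 = 64.75 → 65.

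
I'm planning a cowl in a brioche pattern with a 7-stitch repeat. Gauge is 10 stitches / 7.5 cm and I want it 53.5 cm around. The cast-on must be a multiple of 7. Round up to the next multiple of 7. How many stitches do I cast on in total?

CO 77 sts.

10 / 7.5 = 1.333 sts per cm.
53.5 × 1.333 = 71.33 sts.
Next multiple of 7: 77.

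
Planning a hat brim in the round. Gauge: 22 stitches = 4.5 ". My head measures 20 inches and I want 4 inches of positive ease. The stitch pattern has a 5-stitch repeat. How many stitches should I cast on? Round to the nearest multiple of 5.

CO 115 sts.

Finished = 20 + 4 = 24 inches.
22 / 4.5 = 4.889 sts/in.
24 × 4.889 = 117.33 sts.
Nearest multiple of 5: 115.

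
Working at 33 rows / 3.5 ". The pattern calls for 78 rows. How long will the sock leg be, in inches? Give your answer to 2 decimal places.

33 rows / 3.5 inch = 9.429 rows per inch.
78 / 9.429 = 8.273 inches.

8.27 inches.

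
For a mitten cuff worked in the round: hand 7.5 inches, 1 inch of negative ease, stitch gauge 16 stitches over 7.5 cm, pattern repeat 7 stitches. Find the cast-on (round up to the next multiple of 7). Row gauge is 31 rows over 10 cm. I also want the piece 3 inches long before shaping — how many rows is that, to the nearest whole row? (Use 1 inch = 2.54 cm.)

Cast on 42 stitches; work 24 rows.

Finished = 7.5 − 1 = 6.5 inches.
6.5 inches × 2.54 = 16.51 cm.
16/7.5 = 2.133 sts per cm; 16.51 × 2.133 = 35.22 sts.
Next multiple of 7 → 42.
3 inches = 7.62 cm; × 3.1 = 23.62 → 24 rows.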